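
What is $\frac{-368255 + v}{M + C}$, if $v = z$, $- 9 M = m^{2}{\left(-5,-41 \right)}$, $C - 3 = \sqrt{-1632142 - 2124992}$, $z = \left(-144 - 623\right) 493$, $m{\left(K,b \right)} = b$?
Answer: $\frac{5555350998}{153531785} + \frac{30228633 i \sqrt{3757134}}{153531785} \approx 36.184 + 381.64 i$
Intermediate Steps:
$z = -378131$ ($z = \left(-767\right) 493 = -378131$)
$C = 3 + i \sqrt{3757134}$ ($C = 3 + \sqrt{-1632142 - 2124992} = 3 + \sqrt{-3757134} = 3 + i \sqrt{3757134} \approx 3.0 + 1938.3 i$)
$M = - \frac{1681}{9}$ ($M = - \frac{\left(-41\right)^{2}}{9} = \left(- \frac{1}{9}\right) 1681 = - \frac{1681}{9} \approx -186.78$)
$v = -378131$
$\frac{-368255 + v}{M + C} = \frac{-368255 - 378131}{- \frac{1681}{9} + \left(3 + i \sqrt{3757134}\right)} = - \frac{746386}{- \frac{1654}{9} + i \sqrt{3757134}}$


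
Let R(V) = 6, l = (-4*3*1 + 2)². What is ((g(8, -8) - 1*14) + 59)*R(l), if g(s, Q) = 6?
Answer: 306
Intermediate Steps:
l = 100 (l = (-12*1 + 2)² = (-12 + 2)² = (-10)² = 100)
((g(8, -8) - 1*14) + 59)*R(l) = ((6 - 1*14) + 59)*6 = ((6 - 14) + 59)*6 = (-8 + 59)*6 = 51*6 = 306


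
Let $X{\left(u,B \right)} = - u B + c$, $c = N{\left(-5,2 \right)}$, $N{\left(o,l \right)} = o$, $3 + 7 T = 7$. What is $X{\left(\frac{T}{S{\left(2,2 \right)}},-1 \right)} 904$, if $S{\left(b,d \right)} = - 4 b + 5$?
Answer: $- \frac{98536}{21} \approx -4692.2$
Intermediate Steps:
$T = \frac{4}{7}$ ($T = - \frac{3}{7} + \frac{1}{7} \cdot 7 = - \frac{3}{7} + 1 = \frac{4}{7} \approx 0.57143$)
$c = -5$
$S{\left(b,d \right)} = 5 - 4 b$
$X{\left(u,B \right)} = -5 - B u$ ($X{\left(u,B \right)} = - u B - 5 = - B u - 5 = -5 - B u$)
$X{\left(\frac{T}{S{\left(2,2 \right)}},-1 \right)} 904 = \left(-5 - - \frac{4}{7 \left(5 - 8\right)}\right) 904 = \left(-5 - - \frac{4}{7 \left(-3\right)}\right) 904 = \left(-5 - - \frac{4 \left(-1\right)}{7 \cdot 3}\right) 904 = \left(-5 - \left(-1\right) \left(- \frac{4}{21}\right)\right) 904 = \left(-5 - \frac{4}{21}\right) 904 = \left(- \frac{109}{21}\right) 904 = - \frac{98536}{21}$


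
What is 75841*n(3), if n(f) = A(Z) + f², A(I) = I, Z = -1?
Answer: 606728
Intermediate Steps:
n(f) = -1 + f²
75841*n(3) = 75841*(-1 + 3²) = 75841*(-1 + 9) = 75841*8 = 606728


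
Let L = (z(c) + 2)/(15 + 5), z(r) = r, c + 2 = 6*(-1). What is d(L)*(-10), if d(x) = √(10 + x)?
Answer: -√970 ≈ -31.145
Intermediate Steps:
c = -8 (c = -2 + 6*(-1) = -2 - 6 = -8)
L = -3/10 (L = (-8 + 2)/(15 + 5) = -6/20 = -6*1/20 = -3/10 ≈ -0.30000)
d(L)*(-10) = √(10 - 3/10)*(-10) = √(97/10)*(-10) = (√970/10)*(-10) = -√970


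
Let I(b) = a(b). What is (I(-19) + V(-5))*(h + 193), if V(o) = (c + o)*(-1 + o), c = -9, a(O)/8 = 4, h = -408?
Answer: -24940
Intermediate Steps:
a(O) = 32 (a(O) = 8*4 = 32)
I(b) = 32
V(o) = (-1 + o)*(-9 + o) (V(o) = (-9 + o)*(-1 + o) = (-1 + o)*(-9 + o))
(I(-19) + V(-5))*(h + 193) = (32 + (9 + (-5)**2 - 10*(-5)))*(-408 + 193) = (32 + (9 + 25 + 50))*(-215) = (32 + 84)*(-215) = 116*(-215) = -24940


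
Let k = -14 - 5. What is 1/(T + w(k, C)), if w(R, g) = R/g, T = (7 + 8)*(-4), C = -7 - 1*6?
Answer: -13/761 ≈ -0.017083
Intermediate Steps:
k = -19
C = -13 (C = -7 - 6 = -13)
T = -60 (T = 15*(-4) = -60)
1/(T + w(k, C)) = 1/(-60 - 19/(-13)) = 1/(-60 - 19*(-1/13)) = 1/(-60 + 19/13) = 1/(-761/13) = -13/761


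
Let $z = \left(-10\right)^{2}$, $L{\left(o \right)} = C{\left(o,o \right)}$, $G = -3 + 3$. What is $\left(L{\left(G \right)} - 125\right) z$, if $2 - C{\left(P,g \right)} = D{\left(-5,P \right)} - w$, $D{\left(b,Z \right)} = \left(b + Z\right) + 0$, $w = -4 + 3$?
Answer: $-11900$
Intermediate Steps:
$w = -1$
$D{\left(b,Z \right)} = Z + b$ ($D{\left(b,Z \right)} = \left(Z + b\right) + 0 = Z + b$)
$G = 0$
$C{\left(P,g \right)} = 6 - P$ ($C{\left(P,g \right)} = 2 - \left(\left(P - 5\right) - -1\right) = 2 - \left(\left(-5 + P\right) + 1\right) = 2 - \left(-4 + P\right) = 6 - P$)
$L{\left(o \right)} = 6 - o$
$z = 100$
$\left(L{\left(G \right)} - 125\right) z = \left(\left(6 - 0\right) - 125\right) 100 = \left(\left(6 + 0\right) - 125\right) 100 = \left(6 - 125\right) 100 = \left(-119\right) 100 = -11900$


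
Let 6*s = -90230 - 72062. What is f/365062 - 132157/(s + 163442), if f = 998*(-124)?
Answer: -97686669781/74688034580 ≈ -1.3079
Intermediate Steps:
s = -81146/3 (s = (-90230 - 72062)/6 = (⅙)*(-162292) = -81146/3 ≈ -27049.)
f = -123752
f/365062 - 132157/(s + 163442) = -123752/365062 - 132157/(-81146/3 + 163442) = -123752*1/365062 - 132157/409180/3 = -61876/182531 - 132157*3/409180 = -61876/182531 - 396471/409180 = -97686669781/74688034580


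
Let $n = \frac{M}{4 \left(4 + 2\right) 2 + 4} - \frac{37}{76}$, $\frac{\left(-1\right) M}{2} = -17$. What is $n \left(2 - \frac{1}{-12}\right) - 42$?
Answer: $- \frac{164609}{3952} \approx -41.652$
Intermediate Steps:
$M = 34$ ($M = \left(-2\right) \left(-17\right) = 34$)
$n = \frac{165}{988}$ ($n = \frac{34}{4 \left(4 + 2\right) 2 + 4} - \frac{37}{76} = \frac{34}{4 \cdot 6 \cdot 2 + 4} - \frac{37}{76} = \frac{34}{24 \cdot 2 + 4} - \frac{37}{76} = \frac{34}{48 + 4} - \frac{37}{76} = \frac{34}{52} - \frac{37}{76} = 34 \cdot \frac{1}{52} - \frac{37}{76} = \frac{17}{26} - \frac{37}{76} = \frac{165}{988} \approx 0.167$)
$n \left(2 - \frac{1}{-12}\right) - 42 = \frac{165 \left(2 - \frac{1}{-12}\right)}{988} - 42 = \frac{165 \left(2 - - \frac{1}{12}\right)}{988} - 42 = \frac{165 \left(2 + \frac{1}{12}\right)}{988} - 42 = \frac{165}{988} \cdot \frac{25}{12} - 42 = \frac{1375}{3952} - 42 = - \frac{164609}{3952}$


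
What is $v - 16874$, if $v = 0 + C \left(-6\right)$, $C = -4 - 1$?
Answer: $-16844$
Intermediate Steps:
$C = -5$ ($C = -4 - 1 = -5$)
$v = 30$ ($v = 0 - -30 = 0 + 30 = 30$)
$v - 16874 = 30 - 16874 = -16844$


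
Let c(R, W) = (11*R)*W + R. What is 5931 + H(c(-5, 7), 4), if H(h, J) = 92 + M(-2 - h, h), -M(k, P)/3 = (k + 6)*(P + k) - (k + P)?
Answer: 8381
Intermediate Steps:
M(k, P) = 3*P + 3*k - 3*(6 + k)*(P + k) (M(k, P) = -3*((k + 6)*(P + k) - (k + P)) = -3*((6 + k)*(P + k) - (P + k)) = -3*((6 + k)*(P + k) + (-P - k)) = -3*(-P - k + (6 + k)*(P + k)) = 3*P + 3*k - 3*(6 + k)*(P + k))
c(R, W) = R + 11*R*W (c(R, W) = 11*R*W + R = R + 11*R*W)
H(h, J) = 122 - 3*(-2 - h)**2 - 3*h*(-2 - h) (H(h, J) = 92 + (-15*h - 15*(-2 - h) - 3*(-2 - h)**2 - 3*h*(-2 - h)) = 92 + (-15*h + (30 + 15*h) - 3*(-2 - h)**2 - 3*h*(-2 - h)) = 92 + (30 - 3*(-2 - h)**2 - 3*h*(-2 - h)) = 122 - 3*(-2 - h)**2 - 3*h*(-2 - h))
5931 + H(c(-5, 7), 4) = 5931 + (110 - (-30)*(1 + 11*7)) = 5931 + (110 - (-30)*(1 + 77)) = 5931 + (110 - (-30)*78) = 5931 + (110 - 6*(-390)) = 5931 + (110 + 2340) = 5931 + 2450 = 8381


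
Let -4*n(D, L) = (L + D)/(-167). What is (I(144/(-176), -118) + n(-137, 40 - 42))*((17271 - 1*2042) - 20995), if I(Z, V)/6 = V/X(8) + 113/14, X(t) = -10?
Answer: -8022521217/11690 ≈ -6.8627e+5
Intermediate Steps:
n(D, L) = D/668 + L/668 (n(D, L) = -(L + D)/(4*(-167)) = -(D + L)*(-1)/(4*167) = -(-D/167 - L/167)/4 = D/668 + L/668)
I(Z, V) = 339/7 - 3*V/5 (I(Z, V) = 6*(V/(-10) + 113/14) = 6*(V*(-⅒) + 113*(1/14)) = 6*(-V/10 + 113/14) = 6*(113/14 - V/10) = 339/7 - 3*V/5)
(I(144/(-176), -118) + n(-137, 40 - 42))*((17271 - 1*2042) - 20995) = ((339/7 - ⅗*(-118)) + ((1/668)*(-137) + (40 - 42)/668))*((17271 - 1*2042) - 20995) = ((339/7 + 354/5) + (-137/668 + (1/668)*(-2)))*((17271 - 2042) - 20995) = (4173/35 + (-137/668 - 1/334))*(15229 - 20995) = (4173/35 - 139/668)*(-5766) = (2782699/23380)*(-5766) = -8022521217/11690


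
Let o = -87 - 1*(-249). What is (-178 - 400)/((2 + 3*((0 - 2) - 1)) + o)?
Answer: -578/155 ≈ -3.7290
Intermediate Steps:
o = 162 (o = -87 + 249 = 162)
(-178 - 400)/((2 + 3*((0 - 2) - 1)) + o) = (-178 - 400)/((2 + 3*((0 - 2) - 1)) + 162) = -578/((2 + 3*(-2 - 1)) + 162) = -578/((2 + 3*(-3)) + 162) = -578/((2 - 9) + 162) = -578/(-7 + 162) = -578/155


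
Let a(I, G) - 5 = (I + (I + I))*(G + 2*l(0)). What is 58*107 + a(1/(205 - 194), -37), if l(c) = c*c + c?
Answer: 68210/11 ≈ 6200.9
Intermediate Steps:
l(c) = c + c**2 (l(c) = c**2 + c = c + c**2)
a(I, G) = 5 + 3*G*I (a(I, G) = 5 + (I + (I + I))*(G + 2*(0*(1 + 0))) = 5 + (I + 2*I)*(G + 2*(0*1)) = 5 + (3*I)*(G + 2*0) = 5 + (3*I)*(G + 0) = 5 + (3*I)*G = 5 + 3*G*I)
58*107 + a(1/(205 - 194), -37) = 58*107 + (5 + 3*(-37)/(205 - 194)) = 6206 + (5 + 3*(-37)/11) = 6206 + (5 + 3*(-37)*(1/11)) = 6206 + (5 - 111/11) = 6206 - 56/11 = 68210/11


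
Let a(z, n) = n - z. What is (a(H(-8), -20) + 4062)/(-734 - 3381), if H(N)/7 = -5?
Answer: -4077/4115 ≈ -0.99077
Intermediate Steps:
H(N) = -35 (H(N) = 7*(-5) = -35)
(a(H(-8), -20) + 4062)/(-734 - 3381) = ((-20 - 1*(-35)) + 4062)/(-734 - 3381) = ((-20 + 35) + 4062)/(-4115) = (15 + 4062)*(-1/4115) = 4077*(-1/4115) = -4077/4115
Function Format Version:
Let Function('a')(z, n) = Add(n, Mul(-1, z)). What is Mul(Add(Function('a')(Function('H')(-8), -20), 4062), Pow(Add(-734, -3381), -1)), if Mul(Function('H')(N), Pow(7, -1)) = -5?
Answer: Rational(-4077, 4115) ≈ -0.99077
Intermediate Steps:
Function('H')(N) = -35 (Function('H')(N) = Mul(7, -5) = -35)
Mul(Add(Function('a')(Function('H')(-8), -20), 4062), Pow(Add(-734, -3381), -1)) = Mul(Add(Add(-20, Mul(-1, -35)), 4062), Pow(Add(-734, -3381), -1)) = Mul(Add(Add(-20, 35), 4062), Pow(-4115, -1)) = Mul(Add(15, 4062), Rational(-1, 4115)) = Mul(4077, Rational(-1, 4115)) = Rational(-4077, 4115)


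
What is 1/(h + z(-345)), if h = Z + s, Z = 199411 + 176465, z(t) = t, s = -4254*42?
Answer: 1/196863 ≈ 5.0797e-6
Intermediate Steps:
s = -178668
Z = 375876
h = 197208 (h = 375876 - 178668 = 197208)
1/(h + z(-345)) = 1/(197208 - 345) = 1/196863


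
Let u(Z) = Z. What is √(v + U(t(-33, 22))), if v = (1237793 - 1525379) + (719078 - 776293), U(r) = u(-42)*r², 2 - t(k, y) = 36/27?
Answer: I*√3103377/3 ≈ 587.21*I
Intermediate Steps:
t(k, y) = ⅔ (t(k, y) = 2 - 36/27 = 2 - 1*4/3 = 2 - 4/3 = ⅔)
U(r) = -42*r²
v = -344801 (v = -287586 - 57215 = -344801)
√(v + U(t(-33, 22))) = √(-344801 - 42*(⅔)²) = √(-344801 - 42*4/9) = √(-344801 - 56/3) = √(-1034459/3) = I*√3103377/3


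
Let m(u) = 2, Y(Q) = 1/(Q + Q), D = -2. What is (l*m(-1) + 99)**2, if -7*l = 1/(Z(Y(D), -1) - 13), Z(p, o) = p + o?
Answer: 1560961081/159201 ≈ 9805.0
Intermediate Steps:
Y(Q) = 1/(2*Q)
Z(p, o) = o + p
l = 4/399 (l = -1/(7*((-1 + (1/2)/(-2)) - 13)) = -1/(7*((-1 + (1/2)*(-1/2)) - 13)) = -1/(7*((-1 - 1/4) - 13)) = -1/(7*(-5/4 - 13)) = -1/(7*(-57/4)) = -1/7*(-4/57) = 4/399 ≈ 0.010025)
(l*m(-1) + 99)**2 = ((4/399)*2 + 99)**2 = (8/399 + 99)**2 = (39509/399)**2 = 1560961081/159201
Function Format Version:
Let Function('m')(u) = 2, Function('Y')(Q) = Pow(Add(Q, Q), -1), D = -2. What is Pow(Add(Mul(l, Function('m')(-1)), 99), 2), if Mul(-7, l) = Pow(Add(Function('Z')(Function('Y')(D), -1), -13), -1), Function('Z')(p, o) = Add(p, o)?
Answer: Rational(1560961081, 159201) ≈ 9805.0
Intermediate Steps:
Function('Y')(Q) = Mul(Rational(1, 2), Pow(Q, -1)) (Function('Y')(Q) = Pow(Mul(2, Q), -1) = Mul(Rational(1, 2), Pow(Q, -1)))
Function('Z')(p, o) = Add(o, p)
l = Rational(4, 399) (l = Mul(Rational(-1, 7), Pow(Add(Add(-1, Mul(Rational(1, 2), Pow(-2, -1))), -13), -1)) = Mul(Rational(-1, 7), Pow(Add(Add(-1, Mul(Rational(1, 2), Rational(-1, 2))), -13), -1)) = Mul(Rational(-1, 7), Pow(Add(Add(-1, Rational(-1, 4)), -13), -1)) = Mul(Rational(-1, 7), Pow(Add(Rational(-5, 4), -13), -1)) = Mul(Rational(-1, 7), Pow(Rational(-57, 4), -1)) = Mul(Rational(-1, 7), Rational(-4, 57)) = Rational(4, 399) ≈ 0.010025)
Pow(Add(Mul(l, Function('m')(-1)), 99), 2) = Pow(Add(Mul(Rational(4, 399), 2), 99), 2) = Pow(Add(Rational(8, 399), 99), 2) = Pow(Rational(39509, 399), 2) = Rational(1560961081, 159201)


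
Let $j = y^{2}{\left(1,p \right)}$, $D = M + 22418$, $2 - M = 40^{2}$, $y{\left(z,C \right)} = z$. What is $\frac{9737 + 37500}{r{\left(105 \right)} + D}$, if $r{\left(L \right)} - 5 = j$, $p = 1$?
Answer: $\frac{47237}{20826} \approx 2.2682$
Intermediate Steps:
$M = -1598$ ($M = 2 - 40^{2} = 2 - 1600 = -1598$)
$D = 20820$ ($D = -1598 + 22418 = 20820$)
$j = 1$ ($j = 1^{2} = 1$)
$r{\left(L \right)} = 6$ ($r{\left(L \right)} = 5 + 1 = 6$)
$\frac{9737 + 37500}{r{\left(105 \right)} + D} = \frac{9737 + 37500}{6 + 20820} = \frac{47237}{20826}$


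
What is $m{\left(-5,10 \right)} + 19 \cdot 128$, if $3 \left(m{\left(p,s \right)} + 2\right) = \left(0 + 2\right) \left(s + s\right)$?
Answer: $\frac{7330}{3} \approx 2443.3$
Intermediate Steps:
$m{\left(p,s \right)} = -2 + \frac{4 s}{3}$ ($m{\left(p,s \right)} = -2 + \frac{\left(0 + 2\right) \left(s + s\right)}{3} = -2 + \frac{2 \cdot 2 s}{3} = -2 + \frac{4 s}{3}$)
$m{\left(-5,10 \right)} + 19 \cdot 128 = \left(-2 + \frac{4}{3} \cdot 10\right) + 19 \cdot 128 = \left(-2 + \frac{40}{3}\right) + 2432 = \frac{34}{3} + 2432 = \frac{7330}{3}$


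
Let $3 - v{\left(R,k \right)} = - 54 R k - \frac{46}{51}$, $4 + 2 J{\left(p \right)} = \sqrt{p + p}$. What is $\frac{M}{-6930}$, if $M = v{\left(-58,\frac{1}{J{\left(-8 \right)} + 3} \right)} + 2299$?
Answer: $- \frac{213754}{883575} - \frac{348 i}{1925} \approx -0.24192 - 0.18078 i$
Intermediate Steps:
$J{\left(p \right)} = -2 + \frac{\sqrt{2} \sqrt{p}}{2}$ ($J{\left(p \right)} = -2 + \frac{\sqrt{p + p}}{2} = -2 + \frac{\sqrt{2 p}}{2} = -2 + \frac{\sqrt{2} \sqrt{p}}{2}$)
$v{\left(R,k \right)} = \frac{199}{51} + 54 R k$ ($v{\left(R,k \right)} = 3 - \left(- 54 R k - \frac{46}{51}\right) = 3 - \left(- \frac{46}{51} - 54 R k\right) = 3 + \left(\frac{46}{51} + 54 R k\right) = \frac{199}{51} + 54 R k$)
$M = \frac{427508}{255} + \frac{6264 i}{5}$ ($M = \left(\frac{199}{51} + 54 \left(-58\right) \frac{1}{\left(-2 + \frac{\sqrt{2} \sqrt{-8}}{2}\right) + 3}\right) + 2299 = \left(\frac{199}{51} + 54 \left(-58\right) \frac{1}{\left(-2 + \frac{\sqrt{2} \cdot 2 i \sqrt{2}}{2}\right) + 3}\right) + 2299 = \left(\frac{199}{51} + 54 \left(-58\right) \frac{1}{\left(-2 + 2 i\right) + 3}\right) + 2299 = \left(\frac{199}{51} + 54 \left(-58\right) \frac{1}{1 + 2 i}\right) + 2299 = \left(\frac{199}{51} + 54 \left(-58\right) \frac{1 - 2 i}{5}\right) + 2299 = \left(\frac{199}{51} - \left(\frac{3132}{5} - \frac{6264 i}{5}\right)\right) + 2299 = \left(- \frac{158737}{255} + \frac{6264 i}{5}\right) + 2299 = \frac{427508}{255} + \frac{6264 i}{5} \approx 1676.5 + 1252.8 i$)
$\frac{M}{-6930} = \frac{\frac{427508}{255} + \frac{6264 i}{5}}{-6930} = \left(\frac{427508}{255} + \frac{6264 i}{5}\right) \left(- \frac{1}{6930}\right) = - \frac{213754}{883575} - \frac{348 i}{1925}$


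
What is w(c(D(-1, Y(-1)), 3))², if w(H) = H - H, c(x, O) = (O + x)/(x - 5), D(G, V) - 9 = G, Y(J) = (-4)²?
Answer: 0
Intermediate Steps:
Y(J) = 16
D(G, V) = 9 + G
c(x, O) = (O + x)/(-5 + x)
w(H) = 0
w(c(D(-1, Y(-1)), 3))² = 0² = 0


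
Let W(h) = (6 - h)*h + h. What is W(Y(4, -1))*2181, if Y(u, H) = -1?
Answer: -17448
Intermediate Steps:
W(h) = h + h*(6 - h) (W(h) = h*(6 - h) + h = h + h*(6 - h))
W(Y(4, -1))*2181 = -(7 - 1*(-1))*2181 = -(7 + 1)*2181 = -1*8*2181 = -8*2181 = -17448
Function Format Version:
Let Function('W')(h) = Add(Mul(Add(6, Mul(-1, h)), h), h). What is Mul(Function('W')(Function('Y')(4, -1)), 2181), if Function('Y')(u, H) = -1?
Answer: -17448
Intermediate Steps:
Function('W')(h) = Add(h, Mul(h, Add(6, Mul(-1, h)))) (Function('W')(h) = Add(Mul(h, Add(6, Mul(-1, h))), h) = Add(h, Mul(h, Add(6, Mul(-1, h)))))
Mul(Function('W')(Function('Y')(4, -1)), 2181) = Mul(Mul(-1, Add(7, Mul(-1, -1))), 2181) = Mul(Mul(-1, Add(7, 1)), 2181) = Mul(Mul(-1, 8), 2181) = Mul(-8, 2181) = -17448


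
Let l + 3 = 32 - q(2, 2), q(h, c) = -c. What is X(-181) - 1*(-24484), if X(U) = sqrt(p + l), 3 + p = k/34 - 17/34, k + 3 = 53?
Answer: 24484 + sqrt(33490)/34 ≈ 24489.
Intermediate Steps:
k = 50 (k = -3 + 53 = 50)
p = -69/34 (p = -3 + (50/34 - 17/34) = -3 + (50*(1/34) - 17*1/34) = -3 + (25/17 - 1/2) = -3 + 33/34 = -69/34 ≈ -2.0294)
l = 31 (l = -3 + (32 - (-1)*2) = -3 + (32 - 1*(-2)) = -3 + (32 + 2) = -3 + 34 = 31)
X(U) = sqrt(33490)/34 (X(U) = sqrt(-69/34 + 31) = sqrt(985/34) = sqrt(33490)/34)
X(-181) - 1*(-24484) = sqrt(33490)/34 - 1*(-24484) = sqrt(33490)/34 + 24484 = 24484 + sqrt(33490)/34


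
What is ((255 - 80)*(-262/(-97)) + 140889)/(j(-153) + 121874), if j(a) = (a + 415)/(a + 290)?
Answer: 1878555371/1619609000 ≈ 1.1599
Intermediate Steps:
j(a) = (415 + a)/(290 + a)
((255 - 80)*(-262/(-97)) + 140889)/(j(-153) + 121874) = ((255 - 80)*(-262/(-97)) + 140889)/((415 - 153)/(290 - 153) + 121874) = (175*(-262*(-1/97)) + 140889)/(262/137 + 121874) = (175*(262/97) + 140889)/((1/137)*262 + 121874) = (45850/97 + 140889)/(262/137 + 121874) = 13712083/(97*(16697000/137)) = (13712083/97)*(137/16697000) = 1878555371/1619609000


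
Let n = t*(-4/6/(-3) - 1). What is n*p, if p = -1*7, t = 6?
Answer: 98/3 ≈ 32.667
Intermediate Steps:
n = -14/3 (n = 6*(-4/6/(-3) - 1) = 6*(-4*⅙*(-⅓) - 1) = 6*(-⅔*(-⅓) - 1) = 6*(2/9 - 1) = 6*(-7/9) = -14/3 ≈ -4.6667)
p = -7
n*p = -14/3*(-7) = 98/3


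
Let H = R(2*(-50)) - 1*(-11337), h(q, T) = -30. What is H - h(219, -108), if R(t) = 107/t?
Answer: 1136593/100 ≈ 11366.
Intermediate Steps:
H = 1133593/100 (H = 107/((2*(-50))) - 1*(-11337) = 107/(-100) + 11337 = 107*(-1/100) + 11337 = -107/100 + 11337 = 1133593/100 ≈ 11336.)
H - h(219, -108) = 1133593/100 - 1*(-30) = 1133593/100 + 30 = 1136593/100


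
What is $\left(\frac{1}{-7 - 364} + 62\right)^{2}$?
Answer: $\frac{529046001}{137641} \approx 3843.7$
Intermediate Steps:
$\left(\frac{1}{-7 - 364} + 62\right)^{2} = \left(\frac{1}{-371} + 62\right)^{2} = \left(- \frac{1}{371} + 62\right)^{2} = \left(\frac{23001}{371}\right)^{2} = \frac{529046001}{137641}$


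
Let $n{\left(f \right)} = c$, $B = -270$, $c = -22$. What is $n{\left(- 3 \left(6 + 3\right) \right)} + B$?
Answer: $-292$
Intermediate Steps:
$n{\left(f \right)} = -22$
$n{\left(- 3 \left(6 + 3\right) \right)} + B = -22 - 270 = -292$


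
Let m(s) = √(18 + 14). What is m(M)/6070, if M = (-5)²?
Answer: 2*√2/3035 ≈ 0.00093194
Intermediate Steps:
M = 25
m(s) = 4*√2 (m(s) = √32 = 4*√2)
m(M)/6070 = (4*√2)/6070 = (4*√2)*(1/6070) = 2*√2/3035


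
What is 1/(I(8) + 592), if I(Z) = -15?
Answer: 1/577 ≈ 0.0017331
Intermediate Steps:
1/(I(8) + 592) = 1/(-15 + 592) = 1/577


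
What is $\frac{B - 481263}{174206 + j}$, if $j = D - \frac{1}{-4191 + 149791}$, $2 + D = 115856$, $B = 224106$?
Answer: $- \frac{37442059200}{42232735999} \approx -0.88657$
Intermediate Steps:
$D = 115854$ ($D = -2 + 115856 = 115854$)
$j = \frac{16868342399}{145600}$ ($j = 115854 - \frac{1}{-4191 + 149791} = 115854 - \frac{1}{145600} = \frac{16868342399}{145600} \approx 1.1585 \cdot 10^{5}$)
$\frac{B - 481263}{174206 + j} = \frac{224106 - 481263}{174206 + \frac{16868342399}{145600}} = - \frac{257157}{\frac{42232735999}{145600}} = \left(-257157\right) \frac{145600}{42232735999} = - \frac{37442059200}{42232735999}$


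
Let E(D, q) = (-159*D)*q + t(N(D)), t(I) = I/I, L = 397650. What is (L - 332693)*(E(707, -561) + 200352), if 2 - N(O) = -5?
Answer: 4109442636022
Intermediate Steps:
N(O) = 7 (N(O) = 2 - 1*(-5) = 2 + 5 = 7)
t(I) = 1
E(D, q) = 1 - 159*D*q (E(D, q) = (-159*D)*q + 1 = -159*D*q + 1 = 1 - 159*D*q)
(L - 332693)*(E(707, -561) + 200352) = (397650 - 332693)*((1 - 159*707*(-561)) + 200352) = 64957*((1 + 63063693) + 200352) = 64957*(63063694 + 200352) = 64957*63264046 = 4109442636022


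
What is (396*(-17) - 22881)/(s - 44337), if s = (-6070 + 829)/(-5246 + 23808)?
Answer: 183225502/274329545 ≈ 0.66790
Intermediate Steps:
s = -5241/18562 ≈ -0.28235
(396*(-17) - 22881)/(s - 44337) = (396*(-17) - 22881)/(-5241/18562 - 44337) = (-6732 - 22881)/(-822988635/18562) = -29613*(-18562/822988635) = 183225502/274329545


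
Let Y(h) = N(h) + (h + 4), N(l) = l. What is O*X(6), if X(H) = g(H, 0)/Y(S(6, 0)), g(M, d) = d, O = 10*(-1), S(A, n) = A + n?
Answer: 0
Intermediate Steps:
O = -10
Y(h) = 4 + 2*h (Y(h) = h + (h + 4) = h + (4 + h) = 4 + 2*h)
X(H) = 0 (X(H) = 0/(4 + 2*(6 + 0)) = 0/(4 + 2*6) = 0/(4 + 12) = 0/16 = 0*(1/16) = 0)
O*X(6) = -10*0 = 0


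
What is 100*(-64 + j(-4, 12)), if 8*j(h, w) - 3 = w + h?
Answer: -12525/2 ≈ -6262.5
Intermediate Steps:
j(h, w) = 3/8 + h/8 + w/8 (j(h, w) = 3/8 + (w + h)/8 = 3/8 + (h + w)/8 = 3/8 + (h/8 + w/8) = 3/8 + h/8 + w/8)
100*(-64 + j(-4, 12)) = 100*(-64 + (3/8 + (⅛)*(-4) + (⅛)*12)) = 100*(-64 + (3/8 - ½ + 3/2)) = 100*(-64 + 11/8) = 100*(-501/8) = -12525/2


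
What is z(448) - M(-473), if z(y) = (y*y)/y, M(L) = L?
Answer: 921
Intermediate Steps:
z(y) = y (z(y) = y²/y = y)
z(448) - M(-473) = 448 - 1*(-473) = 448 + 473 = 921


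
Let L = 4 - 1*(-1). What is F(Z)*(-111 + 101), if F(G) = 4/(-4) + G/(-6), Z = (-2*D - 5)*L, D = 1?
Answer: -145/3 ≈ -48.333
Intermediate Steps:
L = 5 (L = 4 + 1 = 5)
Z = -35 (Z = (-2*1 - 5)*5 = (-2 - 5)*5 = -7*5 = -35)
F(G) = -1 - G/6 (F(G) = 4*(-1/4) + G*(-1/6) = -1 - G/6)
F(Z)*(-111 + 101) = (-1 - 1/6*(-35))*(-111 + 101) = (-1 + 35/6)*(-10) = (29/6)*(-10) = -145/3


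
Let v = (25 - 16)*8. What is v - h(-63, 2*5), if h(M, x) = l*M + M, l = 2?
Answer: 261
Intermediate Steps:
h(M, x) = 3*M (h(M, x) = 2*M + M = 3*M)
v = 72 (v = 9*8 = 72)
v - h(-63, 2*5) = 72 - 3*(-63) = 72 - 1*(-189) = 72 + 189 = 261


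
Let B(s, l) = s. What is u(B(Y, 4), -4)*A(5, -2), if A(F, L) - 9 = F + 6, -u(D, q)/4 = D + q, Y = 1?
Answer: 240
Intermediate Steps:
u(D, q) = -4*D - 4*q (u(D, q) = -4*(D + q) = -4*D - 4*q)
A(F, L) = 15 + F (A(F, L) = 9 + (F + 6) = 9 + (6 + F) = 15 + F)
u(B(Y, 4), -4)*A(5, -2) = (-4*1 - 4*(-4))*(15 + 5) = (-4 + 16)*20 = 12*20 = 240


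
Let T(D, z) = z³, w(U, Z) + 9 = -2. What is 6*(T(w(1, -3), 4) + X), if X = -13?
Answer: 306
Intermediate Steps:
w(U, Z) = -11 (w(U, Z) = -9 - 2 = -11)
6*(T(w(1, -3), 4) + X) = 6*(4³ - 13) = 6*(64 - 13) = 6*51 = 306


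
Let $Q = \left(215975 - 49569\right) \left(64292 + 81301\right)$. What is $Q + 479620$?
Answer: $24228028378$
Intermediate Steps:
$Q = 24227548758$ ($Q = 166406 \cdot 145593 = 24227548758$)
$Q + 479620 = 24227548758 + 479620 = 24228028378$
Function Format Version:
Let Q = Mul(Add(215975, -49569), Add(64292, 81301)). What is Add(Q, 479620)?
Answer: 24228028378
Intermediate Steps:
Q = 24227548758 (Q = Mul(166406, 145593) = 24227548758)
Add(Q, 479620) = Add(24227548758, 479620) = 24228028378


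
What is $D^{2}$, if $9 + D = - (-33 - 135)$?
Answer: $25281$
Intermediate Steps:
$D = 159$ ($D = -9 - \left(-33 - 135\right) = -9 - -168 = -9 + 168 = 159$)
$D^{2} = 159^{2} = 25281$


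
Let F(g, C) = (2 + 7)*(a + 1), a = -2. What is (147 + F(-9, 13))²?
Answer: 19044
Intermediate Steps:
F(g, C) = -9 (F(g, C) = (2 + 7)*(-2 + 1) = 9*(-1) = -9)
(147 + F(-9, 13))² = (147 - 9)² = 138² = 19044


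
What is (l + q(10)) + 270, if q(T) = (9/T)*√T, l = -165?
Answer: 105 + 9*√10/10 ≈ 107.85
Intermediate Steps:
q(T) = 9/√T
(l + q(10)) + 270 = (-165 + 9/√10) + 270 = (-165 + 9*(√10/10)) + 270 = (-165 + 9*√10/10) + 270 = 105 + 9*√10/10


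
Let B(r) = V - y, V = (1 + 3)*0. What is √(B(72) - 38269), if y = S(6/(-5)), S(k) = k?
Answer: I*√956695/5 ≈ 195.62*I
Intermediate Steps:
y = -6/5 (y = 6/(-5) = 6*(-⅕) = -6/5 ≈ -1.2000)
V = 0 (V = 4*0 = 0)
B(r) = 6/5 (B(r) = 0 - 1*(-6/5) = 0 + 6/5 = 6/5)
√(B(72) - 38269) = √(6/5 - 38269) = √(-191339/5) = I*√956695/5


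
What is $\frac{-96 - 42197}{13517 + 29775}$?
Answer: $- \frac{42293}{43292} \approx -0.97692$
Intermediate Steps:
$\frac{-96 - 42197}{13517 + 29775} = - \frac{42293}{43292}$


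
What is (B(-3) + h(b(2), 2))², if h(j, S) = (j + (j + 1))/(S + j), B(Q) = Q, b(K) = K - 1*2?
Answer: 25/4 ≈ 6.2500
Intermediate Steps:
b(K) = -2 + K (b(K) = K - 2 = -2 + K)
h(j, S) = (1 + 2*j)/(S + j) (h(j, S) = (j + (1 + j))/(S + j) = (1 + 2*j)/(S + j))
(B(-3) + h(b(2), 2))² = (-3 + (1 + 2*(-2 + 2))/(2 + (-2 + 2)))² = (-3 + (1 + 2*0)/(2 + 0))² = (-3 + (1 + 0)/2)² = (-3 + (½)*1)² = (-3 + ½)² = (-5/2)² = 25/4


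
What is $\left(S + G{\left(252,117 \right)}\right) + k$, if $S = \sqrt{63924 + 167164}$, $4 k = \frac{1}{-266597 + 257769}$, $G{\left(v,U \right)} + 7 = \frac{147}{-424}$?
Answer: $- \frac{13749663}{1871536} + 4 \sqrt{14443} \approx 473.37$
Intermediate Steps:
$G{\left(v,U \right)} = - \frac{3115}{424}$ ($G{\left(v,U \right)} = -7 + \frac{147}{-424} = -7 + 147 \left(- \frac{1}{424}\right) = -7 - \frac{147}{424} = - \frac{3115}{424}$)
$k = - \frac{1}{35312}$ ($k = \frac{1}{4 \left(-266597 + 257769\right)} = \frac{1}{4 \left(-8828\right)} = \frac{1}{4} \left(- \frac{1}{8828}\right) = - \frac{1}{35312} \approx -2.8319 \cdot 10^{-5}$)
$S = 4 \sqrt{14443}$ ($S = \sqrt{231088} = 4 \sqrt{14443} \approx 480.72$)
$\left(S + G{\left(252,117 \right)}\right) + k = \left(4 \sqrt{14443} - \frac{3115}{424}\right) - \frac{1}{35312} = \left(- \frac{3115}{424} + 4 \sqrt{14443}\right) - \frac{1}{35312} = - \frac{13749663}{1871536} + 4 \sqrt{14443}$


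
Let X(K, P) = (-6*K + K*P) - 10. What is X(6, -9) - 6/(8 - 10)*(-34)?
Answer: -202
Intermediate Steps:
X(K, P) = -10 - 6*K + K*P
X(6, -9) - 6/(8 - 10)*(-34) = (-10 - 6*6 + 6*(-9)) - 6/(8 - 10)*(-34) = (-10 - 36 - 54) - 6/(-2)*(-34) = -100 - 6*(-½)*(-34) = -100 + 3*(-34) = -100 - 102 = -202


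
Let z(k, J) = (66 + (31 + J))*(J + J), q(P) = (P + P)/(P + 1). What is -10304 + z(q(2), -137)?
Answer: 656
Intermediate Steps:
q(P) = 2*P/(1 + P) (q(P) = (2*P)/(1 + P) = 2*P/(1 + P))
z(k, J) = 2*J*(97 + J) (z(k, J) = (97 + J)*(2*J) = 2*J*(97 + J))
-10304 + z(q(2), -137) = -10304 + 2*(-137)*(97 - 137) = -10304 + 2*(-137)*(-40) = -10304 + 10960 = 656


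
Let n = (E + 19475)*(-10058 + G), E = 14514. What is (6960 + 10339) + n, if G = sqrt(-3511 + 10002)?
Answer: -341844063 + 33989*sqrt(6491) ≈ -3.3911e+8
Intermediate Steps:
G = sqrt(6491) ≈ 80.567
n = -341861362 + 33989*sqrt(6491) (n = (14514 + 19475)*(-10058 + sqrt(6491)) = 33989*(-10058 + sqrt(6491)) = -341861362 + 33989*sqrt(6491) ≈ -3.3912e+8)
(6960 + 10339) + n = (6960 + 10339) + (-341861362 + 33989*sqrt(6491)) = 17299 + (-341861362 + 33989*sqrt(6491)) = -341844063 + 33989*sqrt(6491)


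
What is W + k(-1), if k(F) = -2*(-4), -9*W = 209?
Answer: -137/9 ≈ -15.222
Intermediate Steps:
W = -209/9 (W = -⅑*209 = -209/9 ≈ -23.222)
k(F) = 8
W + k(-1) = -209/9 + 8 = -137/9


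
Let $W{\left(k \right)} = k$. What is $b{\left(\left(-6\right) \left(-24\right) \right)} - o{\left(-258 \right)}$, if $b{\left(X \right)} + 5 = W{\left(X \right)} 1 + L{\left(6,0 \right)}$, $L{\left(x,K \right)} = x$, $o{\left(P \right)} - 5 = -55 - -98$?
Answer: $97$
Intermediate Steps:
$o{\left(P \right)} = 48$ ($o{\left(P \right)} = 5 - -43 = 5 + \left(-55 + 98\right) = 5 + 43 = 48$)
$b{\left(X \right)} = 1 + X$ ($b{\left(X \right)} = -5 + \left(X 1 + 6\right) = -5 + \left(X + 6\right) = -5 + \left(6 + X\right) = 1 + X$)
$b{\left(\left(-6\right) \left(-24\right) \right)} - o{\left(-258 \right)} = \left(1 - -144\right) - 48 = \left(1 + 144\right) - 48 = 145 - 48 = 97$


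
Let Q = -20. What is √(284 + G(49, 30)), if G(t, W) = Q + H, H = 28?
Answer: 2*√73 ≈ 17.088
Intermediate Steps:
G(t, W) = 8 (G(t, W) = -20 + 28 = 8)
√(284 + G(49, 30)) = √(284 + 8) = √292 = 2*√73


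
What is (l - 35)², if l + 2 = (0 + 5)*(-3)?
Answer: 2704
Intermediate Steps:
l = -17 (l = -2 + (0 + 5)*(-3) = -2 + 5*(-3) = -2 - 15 = -17)
(l - 35)² = (-17 - 35)² = (-52)² = 2704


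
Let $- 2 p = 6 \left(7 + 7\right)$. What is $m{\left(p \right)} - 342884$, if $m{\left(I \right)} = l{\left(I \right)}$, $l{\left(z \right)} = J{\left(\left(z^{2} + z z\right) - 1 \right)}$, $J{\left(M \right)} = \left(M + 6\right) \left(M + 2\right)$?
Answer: $12125073$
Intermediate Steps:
$J{\left(M \right)} = \left(2 + M\right) \left(6 + M\right)$ ($J{\left(M \right)} = \left(6 + M\right) \left(2 + M\right) = \left(2 + M\right) \left(6 + M\right)$)
$p = -42$ ($p = - \frac{6 \left(7 + 7\right)}{2} = - \frac{6 \cdot 14}{2} = \left(- \frac{1}{2}\right) 84 = -42$)
$l{\left(z \right)} = 4 + \left(-1 + 2 z^{2}\right)^{2} + 16 z^{2}$ ($l{\left(z \right)} = 12 + \left(\left(z^{2} + z z\right) - 1\right)^{2} + 8 \left(\left(z^{2} + z z\right) - 1\right) = 12 + \left(\left(z^{2} + z^{2}\right) - 1\right)^{2} + 8 \left(\left(z^{2} + z^{2}\right) - 1\right) = 12 + \left(2 z^{2} - 1\right)^{2} + 8 \left(2 z^{2} - 1\right) = 12 + \left(-1 + 2 z^{2}\right)^{2} + 8 \left(-1 + 2 z^{2}\right) = 12 + \left(-1 + 2 z^{2}\right)^{2} + \left(-8 + 16 z^{2}\right) = 4 + \left(-1 + 2 z^{2}\right)^{2} + 16 z^{2}$)
$m{\left(I \right)} = 5 + 4 I^{4} + 12 I^{2}$
$m{\left(p \right)} - 342884 = \left(5 + 4 \left(-42\right)^{4} + 12 \left(-42\right)^{2}\right) - 342884 = \left(5 + 4 \cdot 3111696 + 12 \cdot 1764\right) - 342884 = \left(5 + 12446784 + 21168\right) - 342884 = 12467957 - 342884 = 12125073$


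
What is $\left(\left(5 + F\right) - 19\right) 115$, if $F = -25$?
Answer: $-4485$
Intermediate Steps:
$\left(\left(5 + F\right) - 19\right) 115 = \left(\left(5 - 25\right) - 19\right) 115 = \left(-20 - 19\right) 115 = \left(-39\right) 115 = -4485$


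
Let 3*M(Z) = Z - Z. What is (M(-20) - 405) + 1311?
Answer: 906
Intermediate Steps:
M(Z) = 0 (M(Z) = (Z - Z)/3 = (⅓)*0 = 0)
(M(-20) - 405) + 1311 = (0 - 405) + 1311 = -405 + 1311 = 906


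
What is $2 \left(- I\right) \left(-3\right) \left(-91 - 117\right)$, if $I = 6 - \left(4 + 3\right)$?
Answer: $1248$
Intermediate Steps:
$I = -1$ ($I = 6 - 7 = -1$)
$2 \left(- I\right) \left(-3\right) \left(-91 - 117\right) = 2 \left(\left(-1\right) \left(-1\right)\right) \left(-3\right) \left(-91 - 117\right) = 2 \cdot 1 \left(-3\right) \left(-208\right) = 2 \left(-3\right) \left(-208\right) = \left(-6\right) \left(-208\right) = 1248$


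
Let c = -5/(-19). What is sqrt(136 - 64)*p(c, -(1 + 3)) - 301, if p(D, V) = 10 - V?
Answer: -301 + 84*sqrt(2) ≈ -182.21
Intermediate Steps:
c = 5/19 (c = -5*(-1/19) = 5/19 ≈ 0.26316)
sqrt(136 - 64)*p(c, -(1 + 3)) - 301 = sqrt(136 - 64)*(10 - (-1)*(1 + 3)) - 301 = sqrt(72)*(10 - (-1)*4) - 301 = (6*sqrt(2))*(10 - 1*(-4)) - 301 = (6*sqrt(2))*(10 + 4) - 301 = (6*sqrt(2))*14 - 301 = 84*sqrt(2) - 301 = -301 + 84*sqrt(2)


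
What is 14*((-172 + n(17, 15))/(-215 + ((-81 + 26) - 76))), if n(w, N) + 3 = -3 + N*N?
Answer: -329/173 ≈ -1.9017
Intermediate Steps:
n(w, N) = -6 + N² (n(w, N) = -3 + (-3 + N*N) = -3 + (-3 + N²) = -6 + N²)
14*((-172 + n(17, 15))/(-215 + ((-81 + 26) - 76))) = 14*((-172 + (-6 + 15²))/(-215 + ((-81 + 26) - 76))) = 14*((-172 + (-6 + 225))/(-215 + (-55 - 76))) = 14*((-172 + 219)/(-215 - 131)) = 14*(47/(-346)) = 14*(47*(-1/346)) = 14*(-47/346) = -329/173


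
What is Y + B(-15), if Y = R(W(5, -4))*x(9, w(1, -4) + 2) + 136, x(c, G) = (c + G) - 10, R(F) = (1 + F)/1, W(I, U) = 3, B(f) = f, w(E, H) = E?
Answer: 129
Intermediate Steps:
R(F) = 1 + F (R(F) = (1 + F)*1 = 1 + F)
x(c, G) = -10 + G + c (x(c, G) = (G + c) - 10 = -10 + G + c)
Y = 144 (Y = (1 + 3)*(-10 + (1 + 2) + 9) + 136 = 4*(-10 + 3 + 9) + 136 = 4*2 + 136 = 8 + 136 = 144)
Y + B(-15) = 144 - 15 = 129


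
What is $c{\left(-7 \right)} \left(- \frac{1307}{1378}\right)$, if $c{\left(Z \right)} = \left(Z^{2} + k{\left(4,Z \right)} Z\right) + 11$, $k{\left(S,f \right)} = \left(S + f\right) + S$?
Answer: $- \frac{1307}{26} \approx -50.269$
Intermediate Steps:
$k{\left(S,f \right)} = f + 2 S$
$c{\left(Z \right)} = 11 + Z^{2} + Z \left(8 + Z\right)$ ($c{\left(Z \right)} = \left(Z^{2} + \left(Z + 2 \cdot 4\right) Z\right) + 11 = \left(Z^{2} + \left(Z + 8\right) Z\right) + 11 = \left(Z^{2} + \left(8 + Z\right) Z\right) + 11 = \left(Z^{2} + Z \left(8 + Z\right)\right) + 11 = 11 + Z^{2} + Z \left(8 + Z\right)$)
$c{\left(-7 \right)} \left(- \frac{1307}{1378}\right) = \left(11 + \left(-7\right)^{2} - 7 \left(8 - 7\right)\right) \left(- \frac{1307}{1378}\right) = \left(11 + 49 - 7\right) \left(\left(-1307\right) \frac{1}{1378}\right) = \left(11 + 49 - 7\right) \left(- \frac{1307}{1378}\right) = 53 \left(- \frac{1307}{1378}\right) = - \frac{1307}{26}$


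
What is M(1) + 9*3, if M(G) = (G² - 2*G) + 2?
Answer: 28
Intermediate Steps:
M(G) = 2 + G² - 2*G
M(1) + 9*3 = (2 + 1² - 2*1) + 9*3 = (2 + 1 - 2) + 27 = 1 + 27 = 28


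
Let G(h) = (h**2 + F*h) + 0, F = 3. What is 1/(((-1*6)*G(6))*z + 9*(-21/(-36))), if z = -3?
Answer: 4/3909 ≈ 0.0010233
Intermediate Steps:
G(h) = h**2 + 3*h (G(h) = (h**2 + 3*h) + 0 = h**2 + 3*h)
1/(((-1*6)*G(6))*z + 9*(-21/(-36))) = 1/(((-1*6)*(6*(3 + 6)))*(-3) + 9*(-21/(-36))) = 1/(-36*9*(-3) + 9*(-21*(-1/36))) = 1/(-6*54*(-3) + 9*(7/12)) = 1/(-324*(-3) + 21/4) = 1/(972 + 21/4) = 1/(3909/4) = 4/3909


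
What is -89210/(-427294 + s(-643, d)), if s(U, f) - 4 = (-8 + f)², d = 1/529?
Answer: 24964615610/119555359529 ≈ 0.20881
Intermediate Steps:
d = 1/529 ≈ 0.0018904
s(U, f) = 4 + (-8 + f)²
-89210/(-427294 + s(-643, d)) = -89210/(-427294 + (4 + (-8 + 1/529)²)) = -89210/(-427294 + (4 + (-4231/529)²)) = -89210/(-427294 + (4 + 17901361/279841)) = -89210/(-427294 + 19020725/279841) = -89210/(-119555359529/279841) = -89210*(-279841/119555359529) = 24964615610/119555359529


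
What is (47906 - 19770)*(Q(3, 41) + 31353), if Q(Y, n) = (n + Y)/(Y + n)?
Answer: 882176144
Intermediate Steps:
Q(Y, n) = 1 (Q(Y, n) = (Y + n)/(Y + n) = 1)
(47906 - 19770)*(Q(3, 41) + 31353) = (47906 - 19770)*(1 + 31353) = 28136*31354 = 882176144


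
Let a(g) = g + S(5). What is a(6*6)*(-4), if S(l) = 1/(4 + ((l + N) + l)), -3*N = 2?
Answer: -1443/10 ≈ -144.30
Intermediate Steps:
N = -2/3 (N = -1/3*2 = -2/3 ≈ -0.66667)
S(l) = 1/(10/3 + 2*l) (S(l) = 1/(4 + ((l - 2/3) + l)) = 1/(4 + ((-2/3 + l) + l)) = 1/(4 + (-2/3 + 2*l)) = 1/(10/3 + 2*l))
a(g) = 3/40 + g (a(g) = g + 3/(2*(5 + 3*5)) = g + 3/(2*(5 + 15)) = g + (3/2)/20 = g + (3/2)*(1/20) = g + 3/40 = 3/40 + g)
a(6*6)*(-4) = (3/40 + 6*6)*(-4) = (3/40 + 36)*(-4) = (1443/40)*(-4) = -1443/10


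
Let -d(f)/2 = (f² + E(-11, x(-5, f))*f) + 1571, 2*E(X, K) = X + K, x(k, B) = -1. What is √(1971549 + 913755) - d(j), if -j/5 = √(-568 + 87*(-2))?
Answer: -33958 + 2*√721326 + 60*I*√742 ≈ -32259.0 + 1634.4*I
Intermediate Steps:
E(X, K) = K/2 + X/2 (E(X, K) = (X + K)/2 = (K + X)/2 = K/2 + X/2)
j = -5*I*√742 (j = -5*√(-568 + 87*(-2)) = -5*√(-568 - 174) = -5*I*√742 ≈ -136.2*I)
d(f) = -3142 - 2*f² + 12*f (d(f) = -2*((f² + ((½)*(-1) + (½)*(-11))*f) + 1571) = -2*((f² + (-½ - 11/2)*f) + 1571) = -2*((f² - 6*f) + 1571) = -2*(1571 + f² - 6*f) = -3142 - 2*f² + 12*f)
√(1971549 + 913755) - d(j) = √(1971549 + 913755) - (-3142 - 2*(-5*I*√742)² + 12*(-5*I*√742)) = √2885304 - (-3142 - 2*(-18550) - 60*I*√742) = 2*√721326 - (-3142 + 37100 - 60*I*√742) = 2*√721326 - (33958 - 60*I*√742) = 2*√721326 + (-33958 + 60*I*√742) = -33958 + 2*√721326 + 60*I*√742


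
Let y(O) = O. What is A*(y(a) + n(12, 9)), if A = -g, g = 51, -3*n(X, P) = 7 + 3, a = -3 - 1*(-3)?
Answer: 170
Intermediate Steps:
a = 0 (a = -3 + 3 = 0)
n(X, P) = -10/3 (n(X, P) = -(7 + 3)/3 = -⅓*10 = -10/3)
A = -51 (A = -1*51 = -51)
A*(y(a) + n(12, 9)) = -51*(0 - 10/3) = -51*(-10/3) = 170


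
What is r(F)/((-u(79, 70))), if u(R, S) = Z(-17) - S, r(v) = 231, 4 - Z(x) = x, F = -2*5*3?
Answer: 33/7 ≈ 4.7143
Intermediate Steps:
F = -30 (F = -10*3 = -30)
Z(x) = 4 - x
u(R, S) = 21 - S (u(R, S) = (4 - 1*(-17)) - S = (4 + 17) - S = 21 - S)
r(F)/((-u(79, 70))) = 231/((-(21 - 1*70))) = 231/((-(21 - 70))) = 231/((-1*(-49))) = 231/49 = 231*(1/49) = 33/7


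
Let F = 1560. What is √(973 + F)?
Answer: √2533 ≈ 50.329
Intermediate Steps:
√(973 + F) = √(973 + 1560) = √2533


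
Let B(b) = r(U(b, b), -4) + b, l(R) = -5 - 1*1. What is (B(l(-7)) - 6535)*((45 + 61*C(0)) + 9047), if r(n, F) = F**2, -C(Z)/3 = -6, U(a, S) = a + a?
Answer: -66489750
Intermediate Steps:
l(R) = -6 (l(R) = -5 - 1 = -6)
U(a, S) = 2*a
C(Z) = 18 (C(Z) = -3*(-6) = 18)
B(b) = 16 + b (B(b) = (-4)**2 + b = 16 + b)
(B(l(-7)) - 6535)*((45 + 61*C(0)) + 9047) = ((16 - 6) - 6535)*((45 + 61*18) + 9047) = (10 - 6535)*((45 + 1098) + 9047) = -6525*(1143 + 9047) = -6525*10190 = -66489750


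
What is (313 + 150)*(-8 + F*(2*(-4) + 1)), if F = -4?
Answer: 9260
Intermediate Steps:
(313 + 150)*(-8 + F*(2*(-4) + 1)) = (313 + 150)*(-8 - 4*(2*(-4) + 1)) = 463*(-8 - 4*(-8 + 1)) = 463*(-8 - 4*(-7)) = 463*(-8 + 28) = 463*20 = 9260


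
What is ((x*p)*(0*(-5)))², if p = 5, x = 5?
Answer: 0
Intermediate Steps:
((x*p)*(0*(-5)))² = ((5*5)*(0*(-5)))² = (25*0)² = 0² = 0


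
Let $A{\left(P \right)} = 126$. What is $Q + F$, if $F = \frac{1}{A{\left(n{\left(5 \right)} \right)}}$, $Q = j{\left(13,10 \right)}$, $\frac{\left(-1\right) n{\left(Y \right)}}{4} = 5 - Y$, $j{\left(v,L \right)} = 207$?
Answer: $\frac{26083}{126} \approx 207.01$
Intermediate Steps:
$n{\left(Y \right)} = -20 + 4 Y$ ($n{\left(Y \right)} = - 4 \left(5 - Y\right) = -20 + 4 Y$)
$Q = 207$
$F = \frac{1}{126} \approx 0.0079365$
$Q + F = 207 + \frac{1}{126} = \frac{26083}{126}$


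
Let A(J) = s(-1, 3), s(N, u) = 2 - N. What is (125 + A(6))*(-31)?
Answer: -3968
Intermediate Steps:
A(J) = 3 (A(J) = 2 - 1*(-1) = 2 + 1 = 3)
(125 + A(6))*(-31) = (125 + 3)*(-31) = 128*(-31) = -3968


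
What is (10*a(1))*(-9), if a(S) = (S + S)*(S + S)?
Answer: -360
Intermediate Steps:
a(S) = 4*S² (a(S) = (2*S)*(2*S) = 4*S²)
(10*a(1))*(-9) = (10*(4*1²))*(-9) = (10*(4*1))*(-9) = (10*4)*(-9) = 40*(-9) = -360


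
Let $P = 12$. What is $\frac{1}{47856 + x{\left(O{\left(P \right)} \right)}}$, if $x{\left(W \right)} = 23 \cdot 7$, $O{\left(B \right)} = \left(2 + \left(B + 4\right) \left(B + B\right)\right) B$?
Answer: $\frac{1}{48017} \approx 2.0826 \cdot 10^{-5}$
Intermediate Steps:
$O{\left(B \right)} = B \left(2 + 2 B \left(4 + B\right)\right)$ ($O{\left(B \right)} = \left(2 + \left(4 + B\right) 2 B\right) B = \left(2 + 2 B \left(4 + B\right)\right) B = B \left(2 + 2 B \left(4 + B\right)\right)$)
$x{\left(W \right)} = 161$
$\frac{1}{47856 + x{\left(O{\left(P \right)} \right)}} = \frac{1}{47856 + 161} = \frac{1}{48017}$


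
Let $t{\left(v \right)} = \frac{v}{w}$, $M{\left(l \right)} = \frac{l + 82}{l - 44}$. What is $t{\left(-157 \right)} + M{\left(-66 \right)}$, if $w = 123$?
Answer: $- \frac{9619}{6765} \approx -1.4219$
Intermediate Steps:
$M{\left(l \right)} = \frac{82 + l}{-44 + l}$
$t{\left(v \right)} = \frac{v}{123}$
$t{\left(-157 \right)} + M{\left(-66 \right)} = \frac{1}{123} \left(-157\right) + \frac{82 - 66}{-44 - 66} = - \frac{157}{123} + \frac{1}{-110} \cdot 16 = - \frac{157}{123} - \frac{8}{55} = - \frac{9619}{6765}$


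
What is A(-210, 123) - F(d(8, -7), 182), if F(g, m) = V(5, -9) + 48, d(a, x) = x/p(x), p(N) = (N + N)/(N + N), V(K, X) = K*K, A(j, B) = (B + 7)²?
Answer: 16827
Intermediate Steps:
A(j, B) = (7 + B)²
V(K, X) = K²
p(N) = 1 (p(N) = (2*N)/((2*N)) = (2*N)*(1/(2*N)) = 1)
d(a, x) = x (d(a, x) = x/1 = x*1 = x)
F(g, m) = 73 (F(g, m) = 5² + 48 = 25 + 48 = 73)
A(-210, 123) - F(d(8, -7), 182) = (7 + 123)² - 1*73 = 130² - 73 = 16900 - 73 = 16827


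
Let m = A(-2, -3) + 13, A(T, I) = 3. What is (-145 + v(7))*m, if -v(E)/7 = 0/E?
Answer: -2320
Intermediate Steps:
v(E) = 0 (v(E) = -0/E = -7*0 = 0)
m = 16 (m = 3 + 13 = 16)
(-145 + v(7))*m = (-145 + 0)*16 = -145*16 = -2320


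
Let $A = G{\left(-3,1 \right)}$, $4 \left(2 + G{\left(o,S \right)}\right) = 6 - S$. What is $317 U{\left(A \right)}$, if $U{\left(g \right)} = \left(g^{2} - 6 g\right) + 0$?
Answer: $\frac{25677}{16} \approx 1604.8$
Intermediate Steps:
$G{\left(o,S \right)} = - \frac{1}{2} - \frac{S}{4}$ ($G{\left(o,S \right)} = -2 + \frac{6 - S}{4} = -2 - \left(- \frac{3}{2} + \frac{S}{4}\right) = - \frac{1}{2} - \frac{S}{4}$)
$A = - \frac{3}{4}$ ($A = - \frac{1}{2} - \frac{1}{4} = - \frac{3}{4} \approx -0.75$)
$U{\left(g \right)} = g^{2} - 6 g$
$317 U{\left(A \right)} = 317 \left(- \frac{3 \left(-6 - \frac{3}{4}\right)}{4}\right) = 317 \left(\left(- \frac{3}{4}\right) \left(- \frac{27}{4}\right)\right) = 317 \cdot \frac{81}{16} = \frac{25677}{16}$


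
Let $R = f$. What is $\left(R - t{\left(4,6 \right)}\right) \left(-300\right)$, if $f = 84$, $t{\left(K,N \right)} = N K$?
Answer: $-18000$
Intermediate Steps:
$t{\left(K,N \right)} = K N$
$R = 84$
$\left(R - t{\left(4,6 \right)}\right) \left(-300\right) = \left(84 - 4 \cdot 6\right) \left(-300\right) = \left(84 - 24\right) \left(-300\right) = 60 \left(-300\right) = -18000$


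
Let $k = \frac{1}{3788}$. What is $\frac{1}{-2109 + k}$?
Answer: $- \frac{3788}{7988891} \approx -0.00047416$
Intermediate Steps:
$k = \frac{1}{3788} \approx 0.00026399$
$\frac{1}{-2109 + k} = \frac{1}{-2109 + \frac{1}{3788}} = \frac{1}{- \frac{7988891}{3788}} = - \frac{3788}{7988891}$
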